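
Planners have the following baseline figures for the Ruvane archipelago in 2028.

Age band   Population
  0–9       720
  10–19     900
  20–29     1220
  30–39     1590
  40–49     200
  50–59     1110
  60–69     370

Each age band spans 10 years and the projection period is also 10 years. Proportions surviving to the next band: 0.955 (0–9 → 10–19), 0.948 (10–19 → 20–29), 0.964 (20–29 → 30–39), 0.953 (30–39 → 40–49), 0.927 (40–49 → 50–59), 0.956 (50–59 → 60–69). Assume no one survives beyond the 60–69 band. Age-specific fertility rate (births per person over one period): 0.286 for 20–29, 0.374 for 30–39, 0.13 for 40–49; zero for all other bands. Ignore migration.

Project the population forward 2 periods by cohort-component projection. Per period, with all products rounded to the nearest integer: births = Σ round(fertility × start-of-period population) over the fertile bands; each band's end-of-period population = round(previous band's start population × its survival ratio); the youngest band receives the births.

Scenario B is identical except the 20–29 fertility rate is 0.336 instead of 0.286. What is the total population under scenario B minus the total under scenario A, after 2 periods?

102

Period 1:
Births: 1220 × 0.286 = 349 ; 1590 × 0.374 = 595 ; 200 × 0.13 = 26 — total 970
10–19: 720 × 0.955 = 688
20–29: 900 × 0.948 = 853
30–39: 1220 × 0.964 = 1176
40–49: 1590 × 0.953 = 1515
50–59: 200 × 0.927 = 185
60–69: 1110 × 0.956 = 1061
Population now: 0–9=970, 10–19=688, 20–29=853, 30–39=1176, 40–49=1515, 50–59=185, 60–69=1061
Period 2:
Births: 853 × 0.286 = 244 ; 1176 × 0.374 = 440 ; 1515 × 0.13 = 197 — total 881
10–19: 970 × 0.955 = 926
20–29: 688 × 0.948 = 652
30–39: 853 × 0.964 = 822
40–49: 1176 × 0.953 = 1121
50–59: 1515 × 0.927 = 1404
60–69: 185 × 0.956 = 177
Population now: 0–9=881, 10–19=926, 20–29=652, 30–39=822, 40–49=1121, 50–59=1404, 60–69=177
Scenario A total after 2 periods: 5983
Scenario B projection —
Period 1:
Births: 1220 × 0.336 = 410 ; 1590 × 0.374 = 595 ; 200 × 0.13 = 26 — total 1031
10–19: 720 × 0.955 = 688
20–29: 900 × 0.948 = 853
30–39: 1220 × 0.964 = 1176
40–49: 1590 × 0.953 = 1515
50–59: 200 × 0.927 = 185
60–69: 1110 × 0.956 = 1061
Population now: 0–9=1031, 10–19=688, 20–29=853, 30–39=1176, 40–49=1515, 50–59=185, 60–69=1061
Period 2:
Births: 853 × 0.336 = 287 ; 1176 × 0.374 = 440 ; 1515 × 0.13 = 197 — total 924
10–19: 1031 × 0.955 = 985
20–29: 688 × 0.948 = 652
30–39: 853 × 0.964 = 822
40–49: 1176 × 0.953 = 1121
50–59: 1515 × 0.927 = 1404
60–69: 185 × 0.956 = 177
Population now: 0–9=924, 10–19=985, 20–29=652, 30–39=822, 40–49=1121, 50–59=1404, 60–69=177
Scenario B total after 2 periods: 6085
Difference B − A = 6085 − 5983 = 102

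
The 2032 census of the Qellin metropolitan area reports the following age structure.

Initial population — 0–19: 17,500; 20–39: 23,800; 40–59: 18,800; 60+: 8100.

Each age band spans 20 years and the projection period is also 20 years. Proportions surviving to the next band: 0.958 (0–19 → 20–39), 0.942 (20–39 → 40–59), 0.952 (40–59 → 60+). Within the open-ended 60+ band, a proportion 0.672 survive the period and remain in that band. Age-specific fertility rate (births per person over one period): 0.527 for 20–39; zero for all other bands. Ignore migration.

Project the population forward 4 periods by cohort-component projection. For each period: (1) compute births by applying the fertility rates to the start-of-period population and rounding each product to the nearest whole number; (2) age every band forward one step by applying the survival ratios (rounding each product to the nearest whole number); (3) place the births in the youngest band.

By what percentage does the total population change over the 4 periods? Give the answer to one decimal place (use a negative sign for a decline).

Call the bands 1 to 4, youngest first.
After projecting period 1:
Births: 23800 * 0.527 = 12543
Band 2: 17500 * 0.958 = 16765
Band 3: 23800 * 0.942 = 22420
Band 4: 18800 * 0.952 + 8100 * 0.672 = 17898 + 5443 = 23341
Population now: 0–19=12543, 20–39=16765, 40–59=22420, 60+=23341
After projecting period 2:
Births: 16765 * 0.527 = 8835
Band 2: 12543 * 0.958 = 12016
Band 3: 16765 * 0.942 = 15793
Band 4: 22420 * 0.952 + 23341 * 0.672 = 21344 + 15685 = 37029
Population now: 0–19=8835, 20–39=12016, 40–59=15793, 60+=37029
After projecting period 3:
Births: 12016 * 0.527 = 6332
Band 2: 8835 * 0.958 = 8464
Band 3: 12016 * 0.942 = 11319
Band 4: 15793 * 0.952 + 37029 * 0.672 = 15035 + 24883 = 39918
Population now: 0–19=6332, 20–39=8464, 40–59=11319, 60+=39918
After projecting period 4:
Births: 8464 * 0.527 = 4461
Band 2: 6332 * 0.958 = 6066
Band 3: 8464 * 0.942 = 7973
Band 4: 11319 * 0.952 + 39918 * 0.672 = 10776 + 26825 = 37601
Population now: 0–19=4461, 20–39=6066, 40–59=7973, 60+=37601
Total: 68200 → 56101; change = -12099; percentage change = -17.7%

-17.7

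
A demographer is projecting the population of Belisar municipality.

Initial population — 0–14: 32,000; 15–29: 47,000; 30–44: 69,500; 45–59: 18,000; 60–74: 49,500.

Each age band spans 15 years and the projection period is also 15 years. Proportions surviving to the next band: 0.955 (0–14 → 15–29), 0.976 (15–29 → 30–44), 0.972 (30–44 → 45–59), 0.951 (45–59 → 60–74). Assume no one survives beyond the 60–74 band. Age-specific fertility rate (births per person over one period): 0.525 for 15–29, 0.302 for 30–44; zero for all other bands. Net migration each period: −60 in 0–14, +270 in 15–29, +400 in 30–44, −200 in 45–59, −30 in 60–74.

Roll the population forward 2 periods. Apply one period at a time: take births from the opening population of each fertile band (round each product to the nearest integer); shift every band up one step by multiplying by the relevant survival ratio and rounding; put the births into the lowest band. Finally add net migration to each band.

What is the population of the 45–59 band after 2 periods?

Period 1:
Births: 47000 × 0.525 = 24675, 69500 × 0.302 = 20989 → 45664
15–29: 32000 × 0.955 = 30560
30–44: 47000 × 0.976 = 45872
45–59: 69500 × 0.972 = 67554
60–74: 18000 × 0.951 = 17118
Net migration: 0–14 − 60 → 45604; 15–29 + 270 → 30830; 30–44 + 400 → 46272; 45–59 − 200 → 67354; 60–74 − 30 → 17088
End of period: [45604, 30830, 46272, 67354, 17088]
Period 2:
Births: 30830 × 0.525 = 16186, 46272 × 0.302 = 13974 → 30160
15–29: 45604 × 0.955 = 43552
30–44: 30830 × 0.976 = 30090
45–59: 46272 × 0.972 = 44976
60–74: 67354 × 0.951 = 64054
Net migration: 0–14 − 60 → 30100; 15–29 + 270 → 43822; 30–44 + 400 → 30490; 45–59 − 200 → 44776; 60–74 − 30 → 64024
End of period: [30100, 43822, 30490, 44776, 64024]

44776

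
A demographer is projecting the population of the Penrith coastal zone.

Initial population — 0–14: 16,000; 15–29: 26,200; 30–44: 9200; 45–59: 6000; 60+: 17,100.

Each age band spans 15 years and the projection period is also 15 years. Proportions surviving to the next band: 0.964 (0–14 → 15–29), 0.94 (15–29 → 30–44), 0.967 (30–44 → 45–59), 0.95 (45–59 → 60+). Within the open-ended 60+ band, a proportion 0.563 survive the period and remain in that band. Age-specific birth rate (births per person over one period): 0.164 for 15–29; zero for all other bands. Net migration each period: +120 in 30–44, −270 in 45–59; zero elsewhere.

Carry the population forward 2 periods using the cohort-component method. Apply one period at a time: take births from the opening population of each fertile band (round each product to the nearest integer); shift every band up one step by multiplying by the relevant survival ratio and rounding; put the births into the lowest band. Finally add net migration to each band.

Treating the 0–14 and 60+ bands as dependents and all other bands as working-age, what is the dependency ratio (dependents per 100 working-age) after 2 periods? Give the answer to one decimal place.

45.6

Numbering the bands 1..5 from youngest to oldest:
Period 1:
Births: 26200 × 0.164 = 4297
Band 2: 16000 × 0.964 = 15424
Band 3: 26200 × 0.94 = 24628
Band 4: 9200 × 0.967 = 8896
Band 5: 6000 × 0.95 + 17100 × 0.563 = 5700 + 9627 = 15327
Net migration: Band 3 + 120 → 24748; Band 4 − 270 → 8626
End of period: [4297, 15424, 24748, 8626, 15327]
Period 2:
Births: 15424 × 0.164 = 2530
Band 2: 4297 × 0.964 = 4142
Band 3: 15424 × 0.94 = 14499
Band 4: 24748 × 0.967 = 23931
Band 5: 8626 × 0.95 + 15327 × 0.563 = 8195 + 8629 = 16824
Net migration: Band 3 + 120 → 14619; Band 4 − 270 → 23661
End of period: [2530, 4142, 14619, 23661, 16824]
Dependents (band 0–14 + band 60+) = 2530 + 16824 = 19354; working-age = 42422; ratio = 19354/42422 × 100 = 45.6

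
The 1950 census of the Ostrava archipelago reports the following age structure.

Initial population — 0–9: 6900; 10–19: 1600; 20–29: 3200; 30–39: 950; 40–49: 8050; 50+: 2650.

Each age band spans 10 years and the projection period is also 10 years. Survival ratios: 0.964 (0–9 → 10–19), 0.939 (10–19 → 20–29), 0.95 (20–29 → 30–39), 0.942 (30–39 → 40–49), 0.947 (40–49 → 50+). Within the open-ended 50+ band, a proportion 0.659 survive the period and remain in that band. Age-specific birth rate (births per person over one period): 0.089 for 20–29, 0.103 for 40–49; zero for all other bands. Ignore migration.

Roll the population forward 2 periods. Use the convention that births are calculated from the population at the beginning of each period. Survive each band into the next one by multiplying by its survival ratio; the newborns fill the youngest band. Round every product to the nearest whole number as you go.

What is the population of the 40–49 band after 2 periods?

2864

(Bands numbered youngest = 1 to oldest = 6.)
— Period 1 —
Births: 3200 × 0.089 = 285, 8050 × 0.103 = 829 → 1114
Band 2: 6900 × 0.964 = 6652
Band 3: 1600 × 0.939 = 1502
Band 4: 3200 × 0.95 = 3040
Band 5: 950 × 0.942 = 895
Band 6: 8050 × 0.947 + 2650 × 0.659 = 7623 + 1746 = 9369
End of period: [1114, 6652, 1502, 3040, 895, 9369]
— Period 2 —
Births: 1502 × 0.089 = 134, 895 × 0.103 = 92 → 226
Band 2: 1114 × 0.964 = 1074
Band 3: 6652 × 0.939 = 6246
Band 4: 1502 × 0.95 = 1427
Band 5: 3040 × 0.942 = 2864
Band 6: 895 × 0.947 + 9369 × 0.659 = 848 + 6174 = 7022
End of period: [226, 1074, 6246, 1427, 2864, 7022]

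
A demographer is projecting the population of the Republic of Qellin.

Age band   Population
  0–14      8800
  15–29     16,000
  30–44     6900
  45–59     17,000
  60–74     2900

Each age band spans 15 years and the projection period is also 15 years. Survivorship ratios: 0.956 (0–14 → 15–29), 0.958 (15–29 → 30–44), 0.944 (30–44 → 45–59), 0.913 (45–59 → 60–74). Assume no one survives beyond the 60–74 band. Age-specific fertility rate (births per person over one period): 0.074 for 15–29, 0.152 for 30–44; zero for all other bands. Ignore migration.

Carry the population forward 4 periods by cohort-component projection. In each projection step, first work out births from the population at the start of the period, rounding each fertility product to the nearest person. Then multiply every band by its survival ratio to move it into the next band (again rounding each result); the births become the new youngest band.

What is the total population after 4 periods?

[period 1]
Births: 16000 * 0.074 = 1184  |  6900 * 0.152 = 1049 → total 2233
15–29: 8800 * 0.956 = 8413
30–44: 16000 * 0.958 = 15328
45–59: 6900 * 0.944 = 6514
60–74: 17000 * 0.913 = 15521
Giving 2233 / 8413 / 15328 / 6514 / 15521.
[period 2]
Births: 8413 * 0.074 = 623  |  15328 * 0.152 = 2330 → total 2953
15–29: 2233 * 0.956 = 2135
30–44: 8413 * 0.958 = 8060
45–59: 15328 * 0.944 = 14470
60–74: 6514 * 0.913 = 5947
Giving 2953 / 2135 / 8060 / 14470 / 5947.
[period 3]
Births: 2135 * 0.074 = 158  |  8060 * 0.152 = 1225 → total 1383
15–29: 2953 * 0.956 = 2823
30–44: 2135 * 0.958 = 2045
45–59: 8060 * 0.944 = 7609
60–74: 14470 * 0.913 = 13211
Giving 1383 / 2823 / 2045 / 7609 / 13211.
[period 4]
Births: 2823 * 0.074 = 209  |  2045 * 0.152 = 311 → total 520
15–29: 1383 * 0.956 = 1322
30–44: 2823 * 0.958 = 2704
45–59: 2045 * 0.944 = 1930
60–74: 7609 * 0.913 = 6947
Giving 520 / 1322 / 2704 / 1930 / 6947.
Total after period 4: 520 + 1322 + 2704 + 1930 + 6947 = 13423

13423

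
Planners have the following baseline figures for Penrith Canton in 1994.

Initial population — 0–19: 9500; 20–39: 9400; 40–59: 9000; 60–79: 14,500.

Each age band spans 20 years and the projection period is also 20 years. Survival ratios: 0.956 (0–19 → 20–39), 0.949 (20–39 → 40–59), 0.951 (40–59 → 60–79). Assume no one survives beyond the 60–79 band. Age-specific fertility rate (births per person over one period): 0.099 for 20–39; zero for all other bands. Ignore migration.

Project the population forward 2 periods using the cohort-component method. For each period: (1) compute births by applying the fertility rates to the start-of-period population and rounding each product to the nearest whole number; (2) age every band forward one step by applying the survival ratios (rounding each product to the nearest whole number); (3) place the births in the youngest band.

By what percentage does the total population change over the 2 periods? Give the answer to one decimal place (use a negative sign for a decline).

-55.4

After projecting period 1:
Births: 9400 × 0.099 = 931
20–39: 9500 × 0.956 = 9082
40–59: 9400 × 0.949 = 8921
60–79: 9000 × 0.951 = 8559
Population now: 0–19=931, 20–39=9082, 40–59=8921, 60–79=8559
After projecting period 2:
Births: 9082 × 0.099 = 899
20–39: 931 × 0.956 = 890
40–59: 9082 × 0.949 = 8619
60–79: 8921 × 0.951 = 8484
Population now: 0–19=899, 20–39=890, 40–59=8619, 60–79=8484
Total: 42400 → 18892; change = -23508; percentage change = -55.4%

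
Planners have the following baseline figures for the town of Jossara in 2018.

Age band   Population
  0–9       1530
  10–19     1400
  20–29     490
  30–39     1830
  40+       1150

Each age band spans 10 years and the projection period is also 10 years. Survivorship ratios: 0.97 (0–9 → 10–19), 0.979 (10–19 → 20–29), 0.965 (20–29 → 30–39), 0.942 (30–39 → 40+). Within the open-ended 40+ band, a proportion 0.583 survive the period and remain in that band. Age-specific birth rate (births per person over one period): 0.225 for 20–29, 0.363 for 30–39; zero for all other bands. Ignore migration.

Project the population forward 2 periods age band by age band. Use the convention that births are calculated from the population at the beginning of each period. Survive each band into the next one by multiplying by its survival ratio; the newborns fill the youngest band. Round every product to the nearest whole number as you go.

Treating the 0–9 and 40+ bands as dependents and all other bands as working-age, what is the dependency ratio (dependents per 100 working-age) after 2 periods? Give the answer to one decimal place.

— Period 1 —
Births: 490 * 0.225 = 110 ; 1830 * 0.363 = 664 → total 774
10–19: 1530 * 0.97 = 1484
20–29: 1400 * 0.979 = 1371
30–39: 490 * 0.965 = 473
40+: 1830 * 0.942 + 1150 * 0.583 = 1724 + 670 = 2394
Population now: 0–9=774, 10–19=1484, 20–29=1371, 30–39=473, 40+=2394
— Period 2 —
Births: 1371 * 0.225 = 308 ; 473 * 0.363 = 172 → total 480
10–19: 774 * 0.97 = 751
20–29: 1484 * 0.979 = 1453
30–39: 1371 * 0.965 = 1323
40+: 473 * 0.942 + 2394 * 0.583 = 446 + 1396 = 1842
Population now: 0–9=480, 10–19=751, 20–29=1453, 30–39=1323, 40+=1842
Dependents (band 0–9 + band 40+) = 480 + 1842 = 2322; working-age = 3527; ratio = 2322/3527 × 100 = 65.8

65.8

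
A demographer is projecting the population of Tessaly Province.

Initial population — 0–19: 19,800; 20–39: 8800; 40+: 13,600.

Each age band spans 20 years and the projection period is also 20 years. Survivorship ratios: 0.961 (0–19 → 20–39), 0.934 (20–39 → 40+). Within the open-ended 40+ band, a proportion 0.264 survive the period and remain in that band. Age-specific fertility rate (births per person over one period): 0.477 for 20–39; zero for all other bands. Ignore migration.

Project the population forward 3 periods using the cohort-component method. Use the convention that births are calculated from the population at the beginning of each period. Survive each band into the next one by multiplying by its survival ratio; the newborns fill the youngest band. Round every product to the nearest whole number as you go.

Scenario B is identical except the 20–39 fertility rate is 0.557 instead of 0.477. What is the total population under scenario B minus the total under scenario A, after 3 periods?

— Period 1 —
Births: 8800 * 0.477 = 4198
20–39: 19800 * 0.961 = 19028
40+: 8800 * 0.934 + 13600 * 0.264 = 8219 + 3590 = 11809
→ [4198, 19028, 11809]
— Period 2 —
Births: 19028 * 0.477 = 9076
20–39: 4198 * 0.961 = 4034
40+: 19028 * 0.934 + 11809 * 0.264 = 17772 + 3118 = 20890
→ [9076, 4034, 20890]
— Period 3 —
Births: 4034 * 0.477 = 1924
20–39: 9076 * 0.961 = 8722
40+: 4034 * 0.934 + 20890 * 0.264 = 3768 + 5515 = 9283
→ [1924, 8722, 9283]
Scenario A total after 3 periods: 19929
Scenario B projection —
— Period 1 —
Births: 8800 * 0.557 = 4902
20–39: 19800 * 0.961 = 19028
40+: 8800 * 0.934 + 13600 * 0.264 = 8219 + 3590 = 11809
→ [4902, 19028, 11809]
— Period 2 —
Births: 19028 * 0.557 = 10599
20–39: 4902 * 0.961 = 4711
40+: 19028 * 0.934 + 11809 * 0.264 = 17772 + 3118 = 20890
→ [10599, 4711, 20890]
— Period 3 —
Births: 4711 * 0.557 = 2624
20–39: 10599 * 0.961 = 10186
40+: 4711 * 0.934 + 20890 * 0.264 = 4400 + 5515 = 9915
→ [2624, 10186, 9915]
Scenario B total after 3 periods: 22725
Difference B − A = 22725 − 19929 = 2796

2796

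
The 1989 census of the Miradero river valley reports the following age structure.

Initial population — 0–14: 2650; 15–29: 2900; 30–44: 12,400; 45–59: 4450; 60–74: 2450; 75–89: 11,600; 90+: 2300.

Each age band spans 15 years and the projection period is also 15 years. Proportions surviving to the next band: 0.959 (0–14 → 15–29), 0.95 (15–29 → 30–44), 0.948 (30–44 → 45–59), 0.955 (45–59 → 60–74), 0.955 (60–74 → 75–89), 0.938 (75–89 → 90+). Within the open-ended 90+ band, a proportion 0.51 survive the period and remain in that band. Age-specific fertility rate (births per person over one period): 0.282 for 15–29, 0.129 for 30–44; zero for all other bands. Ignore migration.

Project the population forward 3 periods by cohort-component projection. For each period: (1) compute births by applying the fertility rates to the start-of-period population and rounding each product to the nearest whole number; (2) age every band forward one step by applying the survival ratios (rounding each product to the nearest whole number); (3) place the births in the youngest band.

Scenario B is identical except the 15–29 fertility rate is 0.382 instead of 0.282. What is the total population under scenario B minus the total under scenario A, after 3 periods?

846

Let band 1 be 0–14 through band 7 = 90+.
Period 1:
Births: 2900 × 0.282 = 818 ; 12400 × 0.129 = 1600 — total 2418
Band 2: 2650 × 0.959 = 2541
Band 3: 2900 × 0.95 = 2755
Band 4: 12400 × 0.948 = 11755
Band 5: 4450 × 0.955 = 4250
Band 6: 2450 × 0.955 = 2340
Band 7: 11600 × 0.938 + 2300 × 0.51 = 10881 + 1173 = 12054
Giving 2418 / 2541 / 2755 / 11755 / 4250 / 2340 / 12054.
Period 2:
Births: 2541 × 0.282 = 717 ; 2755 × 0.129 = 355 — total 1072
Band 2: 2418 × 0.959 = 2319
Band 3: 2541 × 0.95 = 2414
Band 4: 2755 × 0.948 = 2612
Band 5: 11755 × 0.955 = 11226
Band 6: 4250 × 0.955 = 4059
Band 7: 2340 × 0.938 + 12054 × 0.51 = 2195 + 6148 = 8343
Giving 1072 / 2319 / 2414 / 2612 / 11226 / 4059 / 8343.
Period 3:
Births: 2319 × 0.282 = 654 ; 2414 × 0.129 = 311 — total 965
Band 2: 1072 × 0.959 = 1028
Band 3: 2319 × 0.95 = 2203
Band 4: 2414 × 0.948 = 2288
Band 5: 2612 × 0.955 = 2494
Band 6: 11226 × 0.955 = 10721
Band 7: 4059 × 0.938 + 8343 × 0.51 = 3807 + 4255 = 8062
Giving 965 / 1028 / 2203 / 2288 / 2494 / 10721 / 8062.
Scenario A total after 3 periods: 27761
Scenario B projection —
Period 1:
Births: 2900 × 0.382 = 1108 ; 12400 × 0.129 = 1600 — total 2708
Band 2: 2650 × 0.959 = 2541
Band 3: 2900 × 0.95 = 2755
Band 4: 12400 × 0.948 = 11755
Band 5: 4450 × 0.955 = 4250
Band 6: 2450 × 0.955 = 2340
Band 7: 11600 × 0.938 + 2300 × 0.51 = 10881 + 1173 = 12054
Giving 2708 / 2541 / 2755 / 11755 / 4250 / 2340 / 12054.
Period 2:
Births: 2541 × 0.382 = 971 ; 2755 × 0.129 = 355 — total 1326
Band 2: 2708 × 0.959 = 2597
Band 3: 2541 × 0.95 = 2414
Band 4: 2755 × 0.948 = 2612
Band 5: 11755 × 0.955 = 11226
Band 6: 4250 × 0.955 = 4059
Band 7: 2340 × 0.938 + 12054 × 0.51 = 2195 + 6148 = 8343
Giving 1326 / 2597 / 2414 / 2612 / 11226 / 4059 / 8343.
Period 3:
Births: 2597 × 0.382 = 992 ; 2414 × 0.129 = 311 — total 1303
Band 2: 1326 × 0.959 = 1272
Band 3: 2597 × 0.95 = 2467
Band 4: 2414 × 0.948 = 2288
Band 5: 2612 × 0.955 = 2494
Band 6: 11226 × 0.955 = 10721
Band 7: 4059 × 0.938 + 8343 × 0.51 = 3807 + 4255 = 8062
Giving 1303 / 1272 / 2467 / 2288 / 2494 / 10721 / 8062.
Scenario B total after 3 periods: 28607
Difference B − A = 28607 − 27761 = 846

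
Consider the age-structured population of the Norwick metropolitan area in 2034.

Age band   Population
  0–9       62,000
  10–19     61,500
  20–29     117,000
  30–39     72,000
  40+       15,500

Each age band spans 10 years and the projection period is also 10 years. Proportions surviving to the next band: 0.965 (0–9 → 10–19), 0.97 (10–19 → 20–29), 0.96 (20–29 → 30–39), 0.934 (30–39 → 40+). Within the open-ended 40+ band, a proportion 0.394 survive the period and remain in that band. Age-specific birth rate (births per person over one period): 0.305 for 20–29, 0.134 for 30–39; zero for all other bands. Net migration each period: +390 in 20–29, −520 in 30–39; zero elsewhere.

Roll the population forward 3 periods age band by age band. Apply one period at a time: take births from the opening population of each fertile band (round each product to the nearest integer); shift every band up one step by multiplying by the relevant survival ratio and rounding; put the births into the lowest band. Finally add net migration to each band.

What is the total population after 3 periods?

261878

(Bands numbered youngest = 1 to oldest = 5.)
[period 1]
Births: 117000 × 0.305 = 35685, 72000 × 0.134 = 9648 — total 45333
Band 2: 62000 × 0.965 = 59830
Band 3: 61500 × 0.97 = 59655
Band 4: 117000 × 0.96 = 112320
Band 5: 72000 × 0.934 + 15500 × 0.394 = 67248 + 6107 = 73355
Net migration: Band 3 + 390 → 60045; Band 4 − 520 → 111800
End of period: [45333, 59830, 60045, 111800, 73355]
[period 2]
Births: 60045 × 0.305 = 18314, 111800 × 0.134 = 14981 — total 33295
Band 2: 45333 × 0.965 = 43746
Band 3: 59830 × 0.97 = 58035
Band 4: 60045 × 0.96 = 57643
Band 5: 111800 × 0.934 + 73355 × 0.394 = 104421 + 28902 = 133323
Net migration: Band 3 + 390 → 58425; Band 4 − 520 → 57123
End of period: [33295, 43746, 58425, 57123, 133323]
[period 3]
Births: 58425 × 0.305 = 17820, 57123 × 0.134 = 7654 — total 25474
Band 2: 33295 × 0.965 = 32130
Band 3: 43746 × 0.97 = 42434
Band 4: 58425 × 0.96 = 56088
Band 5: 57123 × 0.934 + 133323 × 0.394 = 53353 + 52529 = 105882
Net migration: Band 3 + 390 → 42824; Band 4 − 520 → 55568
End of period: [25474, 32130, 42824, 55568, 105882]
Total after period 3: 25474 + 32130 + 42824 + 55568 + 105882 = 261878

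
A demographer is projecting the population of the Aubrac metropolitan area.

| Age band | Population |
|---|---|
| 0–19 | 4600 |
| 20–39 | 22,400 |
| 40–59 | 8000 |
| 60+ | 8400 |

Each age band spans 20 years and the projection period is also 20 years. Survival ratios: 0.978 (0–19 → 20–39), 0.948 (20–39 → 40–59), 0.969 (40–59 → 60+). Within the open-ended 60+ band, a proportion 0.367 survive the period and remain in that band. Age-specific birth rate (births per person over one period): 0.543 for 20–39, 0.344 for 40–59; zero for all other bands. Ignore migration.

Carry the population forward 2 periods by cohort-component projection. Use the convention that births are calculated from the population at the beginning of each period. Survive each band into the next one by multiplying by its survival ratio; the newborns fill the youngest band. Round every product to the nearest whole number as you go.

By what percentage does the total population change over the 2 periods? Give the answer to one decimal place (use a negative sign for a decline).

Numbering the bands 1..4 from youngest to oldest:
Period 1.
Births: 22400 × 0.543 = 12163 ; 8000 × 0.344 = 2752 → total 14915
Band 2: 4600 × 0.978 = 4499
Band 3: 22400 × 0.948 = 21235
Band 4: 8000 × 0.969 + 8400 × 0.367 = 7752 + 3083 = 10835
End of period: [14915, 4499, 21235, 10835]
Period 2.
Births: 4499 × 0.543 = 2443 ; 21235 × 0.344 = 7305 → total 9748
Band 2: 14915 × 0.978 = 14587
Band 3: 4499 × 0.948 = 4265
Band 4: 21235 × 0.969 + 10835 × 0.367 = 20577 + 3976 = 24553
End of period: [9748, 14587, 4265, 24553]
Total: 43400 → 53153; change = 9753; percentage change = 22.5%

22.5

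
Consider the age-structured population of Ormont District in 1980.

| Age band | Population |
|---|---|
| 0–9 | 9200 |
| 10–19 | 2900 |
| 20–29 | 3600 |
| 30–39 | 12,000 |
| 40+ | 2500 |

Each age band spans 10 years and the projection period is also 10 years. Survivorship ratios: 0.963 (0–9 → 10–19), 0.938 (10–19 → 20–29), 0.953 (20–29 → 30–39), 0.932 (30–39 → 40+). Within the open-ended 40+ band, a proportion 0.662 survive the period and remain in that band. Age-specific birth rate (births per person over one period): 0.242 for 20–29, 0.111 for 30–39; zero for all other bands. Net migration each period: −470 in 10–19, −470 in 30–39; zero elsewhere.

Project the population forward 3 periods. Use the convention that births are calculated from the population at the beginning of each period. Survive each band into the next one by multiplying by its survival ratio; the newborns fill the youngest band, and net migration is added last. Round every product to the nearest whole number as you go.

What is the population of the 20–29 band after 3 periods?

Period 1:
Births: 3600 × 0.242 = 871, 12000 × 0.111 = 1332 → 2203
10–19: 9200 × 0.963 = 8860
20–29: 2900 × 0.938 = 2720
30–39: 3600 × 0.953 = 3431
40+: 12000 × 0.932 + 2500 × 0.662 = 11184 + 1655 = 12839
Net migration: 10–19 − 470 → 8390; 30–39 − 470 → 2961
End of period: [2203, 8390, 2720, 2961, 12839]
Period 2:
Births: 2720 × 0.242 = 658, 2961 × 0.111 = 329 → 987
10–19: 2203 × 0.963 = 2121
20–29: 8390 × 0.938 = 7870
30–39: 2720 × 0.953 = 2592
40+: 2961 × 0.932 + 12839 × 0.662 = 2760 + 8499 = 11259
Net migration: 10–19 − 470 → 1651; 30–39 − 470 → 2122
End of period: [987, 1651, 7870, 2122, 11259]
Period 3:
Births: 7870 × 0.242 = 1905, 2122 × 0.111 = 236 → 2141
10–19: 987 × 0.963 = 950
20–29: 1651 × 0.938 = 1549
30–39: 7870 × 0.953 = 7500
40+: 2122 × 0.932 + 11259 × 0.662 = 1978 + 7453 = 9431
Net migration: 10–19 − 470 → 480; 30–39 − 470 → 7030
End of period: [2141, 480, 1549, 7030, 9431]

1549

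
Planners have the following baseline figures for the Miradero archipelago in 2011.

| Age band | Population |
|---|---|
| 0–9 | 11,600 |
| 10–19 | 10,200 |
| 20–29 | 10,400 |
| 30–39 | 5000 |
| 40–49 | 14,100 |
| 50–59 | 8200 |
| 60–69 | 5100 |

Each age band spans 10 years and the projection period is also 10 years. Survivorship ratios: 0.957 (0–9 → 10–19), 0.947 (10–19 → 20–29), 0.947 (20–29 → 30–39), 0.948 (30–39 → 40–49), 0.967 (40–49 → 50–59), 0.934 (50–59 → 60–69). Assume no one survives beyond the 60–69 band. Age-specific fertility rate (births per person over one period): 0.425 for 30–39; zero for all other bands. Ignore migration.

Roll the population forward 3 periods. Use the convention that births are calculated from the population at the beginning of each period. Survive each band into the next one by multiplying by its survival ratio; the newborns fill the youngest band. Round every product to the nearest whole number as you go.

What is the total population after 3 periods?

41756

Let band 1 be 0–9 through band 7 = 60–69.
Period 1:
Births: 5000 × 0.425 = 2125
Band 2: 11600 × 0.957 = 11101
Band 3: 10200 × 0.947 = 9659
Band 4: 10400 × 0.947 = 9849
Band 5: 5000 × 0.948 = 4740
Band 6: 14100 × 0.967 = 13635
Band 7: 8200 × 0.934 = 7659
End of period: [2125, 11101, 9659, 9849, 4740, 13635, 7659]
Period 2:
Births: 9849 × 0.425 = 4186
Band 2: 2125 × 0.957 = 2034
Band 3: 11101 × 0.947 = 10513
Band 4: 9659 × 0.947 = 9147
Band 5: 9849 × 0.948 = 9337
Band 6: 4740 × 0.967 = 4584
Band 7: 13635 × 0.934 = 12735
End of period: [4186, 2034, 10513, 9147, 9337, 4584, 12735]
Period 3:
Births: 9147 × 0.425 = 3887
Band 2: 4186 × 0.957 = 4006
Band 3: 2034 × 0.947 = 1926
Band 4: 10513 × 0.947 = 9956
Band 5: 9147 × 0.948 = 8671
Band 6: 9337 × 0.967 = 9029
Band 7: 4584 × 0.934 = 4281
End of period: [3887, 4006, 1926, 9956, 8671, 9029, 4281]
Total after period 3: 3887 + 4006 + 1926 + 9956 + 8671 + 9029 + 4281 = 41756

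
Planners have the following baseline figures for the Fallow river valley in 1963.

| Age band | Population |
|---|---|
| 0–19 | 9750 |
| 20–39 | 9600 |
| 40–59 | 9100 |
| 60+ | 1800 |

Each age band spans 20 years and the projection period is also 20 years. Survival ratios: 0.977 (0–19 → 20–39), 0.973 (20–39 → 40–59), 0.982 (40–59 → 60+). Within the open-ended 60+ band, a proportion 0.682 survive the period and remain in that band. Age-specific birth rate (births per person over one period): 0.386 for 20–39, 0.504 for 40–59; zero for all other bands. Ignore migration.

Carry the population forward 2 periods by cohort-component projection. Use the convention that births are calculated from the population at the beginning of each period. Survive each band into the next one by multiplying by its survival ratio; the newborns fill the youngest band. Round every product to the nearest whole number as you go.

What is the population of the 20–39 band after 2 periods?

8101

Call the bands 1 to 4, youngest first.
After projecting period 1:
Births: 9600 × 0.386 = 3706  |  9100 × 0.504 = 4586 → 8292
Band 2: 9750 × 0.977 = 9526
Band 3: 9600 × 0.973 = 9341
Band 4: 9100 × 0.982 + 1800 × 0.682 = 8936 + 1228 = 10164
Population now: 0–19=8292, 20–39=9526, 40–59=9341, 60+=10164
After projecting period 2:
Births: 9526 × 0.386 = 3677  |  9341 × 0.504 = 4708 → 8385
Band 2: 8292 × 0.977 = 8101
Band 3: 9526 × 0.973 = 9269
Band 4: 9341 × 0.982 + 10164 × 0.682 = 9173 + 6932 = 16105
Population now: 0–19=8385, 20–39=8101, 40–59=9269, 60+=16105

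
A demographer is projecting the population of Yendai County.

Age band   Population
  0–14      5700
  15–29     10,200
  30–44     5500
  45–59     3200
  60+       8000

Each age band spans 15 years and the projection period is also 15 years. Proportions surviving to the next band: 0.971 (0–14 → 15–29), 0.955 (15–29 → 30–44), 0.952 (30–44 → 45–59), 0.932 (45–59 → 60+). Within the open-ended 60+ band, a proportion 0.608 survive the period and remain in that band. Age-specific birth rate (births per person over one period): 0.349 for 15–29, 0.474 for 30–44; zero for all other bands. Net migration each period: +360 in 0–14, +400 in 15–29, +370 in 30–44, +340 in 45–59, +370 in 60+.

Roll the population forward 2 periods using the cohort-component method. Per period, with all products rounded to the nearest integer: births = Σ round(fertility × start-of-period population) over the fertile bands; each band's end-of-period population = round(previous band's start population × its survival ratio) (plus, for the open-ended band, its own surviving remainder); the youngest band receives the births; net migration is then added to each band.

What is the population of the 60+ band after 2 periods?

10562

Call the groups 1 to 5, youngest first.
— Period 1 —
Births: 10200 × 0.349 = 3560, 5500 × 0.474 = 2607 — total 6167
Group 2: 5700 × 0.971 = 5535
Group 3: 10200 × 0.955 = 9741
Group 4: 5500 × 0.952 = 5236
Group 5: 3200 × 0.932 + 8000 × 0.608 = 2982 + 4864 = 7846
Net migration: Group 1 + 360 → 6527; Group 2 + 400 → 5935; Group 3 + 370 → 10111; Group 4 + 340 → 5576; Group 5 + 370 → 8216
End of period: [6527, 5935, 10111, 5576, 8216]
— Period 2 —
Births: 5935 × 0.349 = 2071, 10111 × 0.474 = 4793 — total 6864
Group 2: 6527 × 0.971 = 6338
Group 3: 5935 × 0.955 = 5668
Group 4: 10111 × 0.952 = 9626
Group 5: 5576 × 0.932 + 8216 × 0.608 = 5197 + 4995 = 10192
Net migration: Group 1 + 360 → 7224; Group 2 + 400 → 6738; Group 3 + 370 → 6038; Group 4 + 340 → 9966; Group 5 + 370 → 10562
End of period: [7224, 6738, 6038, 9966, 10562]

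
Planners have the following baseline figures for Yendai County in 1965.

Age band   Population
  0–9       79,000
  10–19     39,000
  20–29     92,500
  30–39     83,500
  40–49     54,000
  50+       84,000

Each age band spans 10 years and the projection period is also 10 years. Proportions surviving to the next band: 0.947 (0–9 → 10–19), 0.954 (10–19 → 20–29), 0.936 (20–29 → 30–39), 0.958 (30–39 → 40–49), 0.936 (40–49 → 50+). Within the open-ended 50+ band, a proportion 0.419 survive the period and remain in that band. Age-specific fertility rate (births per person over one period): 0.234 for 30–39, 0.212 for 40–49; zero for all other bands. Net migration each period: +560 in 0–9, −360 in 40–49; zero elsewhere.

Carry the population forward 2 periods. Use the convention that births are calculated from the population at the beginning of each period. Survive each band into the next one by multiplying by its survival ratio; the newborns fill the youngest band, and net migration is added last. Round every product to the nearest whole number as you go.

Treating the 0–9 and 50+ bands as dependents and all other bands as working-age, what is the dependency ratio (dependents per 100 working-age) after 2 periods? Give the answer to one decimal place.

Call the groups 1 to 6, youngest first.
[period 1]
Births: 83500 × 0.234 = 19539  |  54000 × 0.212 = 11448 ⇒ total 30987
Group 2: 79000 × 0.947 = 74813
Group 3: 39000 × 0.954 = 37206
Group 4: 92500 × 0.936 = 86580
Group 5: 83500 × 0.958 = 79993
Group 6: 54000 × 0.936 + 84000 × 0.419 = 50544 + 35196 = 85740
Net migration: Group 1 + 560 → 31547; Group 5 − 360 → 79633
End of period: [31547, 74813, 37206, 86580, 79633, 85740]
[period 2]
Births: 86580 × 0.234 = 20260  |  79633 × 0.212 = 16882 ⇒ total 37142
Group 2: 31547 × 0.947 = 29875
Group 3: 74813 × 0.954 = 71372
Group 4: 37206 × 0.936 = 34825
Group 5: 86580 × 0.958 = 82944
Group 6: 79633 × 0.936 + 85740 × 0.419 = 74536 + 35925 = 110461
Net migration: Group 1 + 560 → 37702; Group 5 − 360 → 82584
End of period: [37702, 29875, 71372, 34825, 82584, 110461]
Dependents (band 0–9 + band 50+) = 37702 + 110461 = 148163; working-age = 218656; ratio = 148163/218656 × 100 = 67.8

67.8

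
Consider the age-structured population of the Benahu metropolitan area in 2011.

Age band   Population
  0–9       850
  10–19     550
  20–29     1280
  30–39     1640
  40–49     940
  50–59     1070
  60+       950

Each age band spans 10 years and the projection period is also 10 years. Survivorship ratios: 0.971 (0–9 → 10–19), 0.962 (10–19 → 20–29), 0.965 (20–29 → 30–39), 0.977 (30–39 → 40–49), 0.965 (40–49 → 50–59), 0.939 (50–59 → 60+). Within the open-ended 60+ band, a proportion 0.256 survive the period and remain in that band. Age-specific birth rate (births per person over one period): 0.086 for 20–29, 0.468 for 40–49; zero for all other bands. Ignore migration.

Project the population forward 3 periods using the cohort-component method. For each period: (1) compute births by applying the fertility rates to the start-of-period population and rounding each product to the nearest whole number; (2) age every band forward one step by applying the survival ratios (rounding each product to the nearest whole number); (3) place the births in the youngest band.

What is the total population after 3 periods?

6100

After projecting period 1:
Births: 1280 × 0.086 = 110  |  940 × 0.468 = 440 → total 550
10–19: 850 × 0.971 = 825
20–29: 550 × 0.962 = 529
30–39: 1280 × 0.965 = 1235
40–49: 1640 × 0.977 = 1602
50–59: 940 × 0.965 = 907
60+: 1070 × 0.939 + 950 × 0.256 = 1005 + 243 = 1248
Giving 550 / 825 / 529 / 1235 / 1602 / 907 / 1248.
After projecting period 2:
Births: 529 × 0.086 = 45  |  1602 × 0.468 = 750 → total 795
10–19: 550 × 0.971 = 534
20–29: 825 × 0.962 = 794
30–39: 529 × 0.965 = 510
40–49: 1235 × 0.977 = 1207
50–59: 1602 × 0.965 = 1546
60+: 907 × 0.939 + 1248 × 0.256 = 852 + 319 = 1171
Giving 795 / 534 / 794 / 510 / 1207 / 1546 / 1171.
After projecting period 3:
Births: 794 × 0.086 = 68  |  1207 × 0.468 = 565 → total 633
10–19: 795 × 0.971 = 772
20–29: 534 × 0.962 = 514
30–39: 794 × 0.965 = 766
40–49: 510 × 0.977 = 498
50–59: 1207 × 0.965 = 1165
60+: 1546 × 0.939 + 1171 × 0.256 = 1452 + 300 = 1752
Giving 633 / 772 / 514 / 766 / 498 / 1165 / 1752.
Total after period 3: 633 + 772 + 514 + 766 + 498 + 1165 + 1752 = 6100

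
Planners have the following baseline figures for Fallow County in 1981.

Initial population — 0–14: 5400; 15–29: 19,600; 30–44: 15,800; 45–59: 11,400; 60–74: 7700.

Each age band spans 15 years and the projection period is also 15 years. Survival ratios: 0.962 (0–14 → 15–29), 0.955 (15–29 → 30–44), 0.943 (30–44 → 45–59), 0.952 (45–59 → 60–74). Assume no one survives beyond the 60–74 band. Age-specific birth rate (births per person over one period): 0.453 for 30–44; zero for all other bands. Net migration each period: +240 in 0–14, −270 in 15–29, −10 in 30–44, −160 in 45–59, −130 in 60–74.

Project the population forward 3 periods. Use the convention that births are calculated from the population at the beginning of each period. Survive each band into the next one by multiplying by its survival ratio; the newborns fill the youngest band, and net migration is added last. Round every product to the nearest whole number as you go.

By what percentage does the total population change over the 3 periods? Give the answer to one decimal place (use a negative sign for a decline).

-36.9

Call the bands 1 to 5, youngest first.
— Period 1 —
Births: 15800 * 0.453 = 7157
Band 2: 5400 * 0.962 = 5195
Band 3: 19600 * 0.955 = 18718
Band 4: 15800 * 0.943 = 14899
Band 5: 11400 * 0.952 = 10853
Net migration: Band 1 + 240 → 7397; Band 2 − 270 → 4925; Band 3 − 10 → 18708; Band 4 − 160 → 14739; Band 5 − 130 → 10723
Population now: 0–14=7397, 15–29=4925, 30–44=18708, 45–59=14739, 60–74=10723
— Period 2 —
Births: 18708 * 0.453 = 8475
Band 2: 7397 * 0.962 = 7116
Band 3: 4925 * 0.955 = 4703
Band 4: 18708 * 0.943 = 17642
Band 5: 14739 * 0.952 = 14032
Net migration: Band 1 + 240 → 8715; Band 2 − 270 → 6846; Band 3 − 10 → 4693; Band 4 − 160 → 17482; Band 5 − 130 → 13902
Population now: 0–14=8715, 15–29=6846, 30–44=4693, 45–59=17482, 60–74=13902
— Period 3 —
Births: 4693 * 0.453 = 2126
Band 2: 8715 * 0.962 = 8384
Band 3: 6846 * 0.955 = 6538
Band 4: 4693 * 0.943 = 4425
Band 5: 17482 * 0.952 = 16643
Net migration: Band 1 + 240 → 2366; Band 2 − 270 → 8114; Band 3 − 10 → 6528; Band 4 − 160 → 4265; Band 5 − 130 → 16513
Population now: 0–14=2366, 15–29=8114, 30–44=6528, 45–59=4265, 60–74=16513
Total: 59900 → 37786; change = -22114; percentage change = -36.9%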